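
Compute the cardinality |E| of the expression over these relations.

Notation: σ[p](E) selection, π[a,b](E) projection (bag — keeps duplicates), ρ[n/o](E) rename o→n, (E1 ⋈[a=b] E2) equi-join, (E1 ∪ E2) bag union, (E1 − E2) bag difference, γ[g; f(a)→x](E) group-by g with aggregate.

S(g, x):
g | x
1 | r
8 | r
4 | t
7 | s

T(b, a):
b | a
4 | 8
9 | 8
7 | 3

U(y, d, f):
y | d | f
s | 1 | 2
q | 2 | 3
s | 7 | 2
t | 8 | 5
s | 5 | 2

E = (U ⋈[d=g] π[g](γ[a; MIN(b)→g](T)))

Stepwise |·|:
  U → 5
  T → 3
  γ[a; MIN(b)→g](T) → 2
  π[g](γ[a; MIN(b)→g](T)) → 2
  (U ⋈[d=g] π[g](γ[a; MIN(b)→g](T))) → 1

|E| = 1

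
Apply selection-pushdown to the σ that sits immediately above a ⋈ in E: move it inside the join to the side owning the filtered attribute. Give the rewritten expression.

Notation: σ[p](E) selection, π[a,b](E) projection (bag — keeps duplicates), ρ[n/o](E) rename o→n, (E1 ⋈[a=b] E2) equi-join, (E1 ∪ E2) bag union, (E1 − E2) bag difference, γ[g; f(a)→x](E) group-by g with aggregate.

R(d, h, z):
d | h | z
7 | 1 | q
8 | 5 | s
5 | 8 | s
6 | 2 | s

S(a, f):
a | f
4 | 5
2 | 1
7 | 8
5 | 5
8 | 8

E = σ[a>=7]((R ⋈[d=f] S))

σ filters on a, owned by the right side.
E' = (R ⋈[d=f] σ[a>=7](S))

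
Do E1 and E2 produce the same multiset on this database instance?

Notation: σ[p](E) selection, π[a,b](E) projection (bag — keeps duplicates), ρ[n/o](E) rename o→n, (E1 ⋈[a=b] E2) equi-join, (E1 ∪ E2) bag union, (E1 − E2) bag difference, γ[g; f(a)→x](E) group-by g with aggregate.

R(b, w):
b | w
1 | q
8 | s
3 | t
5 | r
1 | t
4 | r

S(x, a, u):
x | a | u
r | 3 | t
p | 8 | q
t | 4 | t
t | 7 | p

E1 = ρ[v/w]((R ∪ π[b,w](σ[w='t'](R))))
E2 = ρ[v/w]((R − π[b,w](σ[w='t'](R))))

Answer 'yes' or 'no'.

E1 subexpression sizes:
  R → 6
  R → 6
  σ[w='t'](R) → 2
  π[b,w](σ[w='t'](R)) → 2
  (R ∪ π[b,w](σ[w='t'](R))) → 8
  ρ[v/w]((R ∪ π[b,w](σ[w='t'](R)))) → 8
E2 subexpression sizes:
  R → 6
  R → 6
  σ[w='t'](R) → 2
  π[b,w](σ[w='t'](R)) → 2
  (R − π[b,w](σ[w='t'](R))) → 4
  ρ[v/w]((R − π[b,w](σ[w='t'](R)))) → 4

E1 result:
b | v
1 | q
1 | t
1 | t
3 | t
3 | t
4 | r
5 | r
8 | s
E2 result:
b | v
1 | q
4 | r
5 | r
8 | s
Witness: (3, 't') appears 2× in E1 but 0× in E2.

no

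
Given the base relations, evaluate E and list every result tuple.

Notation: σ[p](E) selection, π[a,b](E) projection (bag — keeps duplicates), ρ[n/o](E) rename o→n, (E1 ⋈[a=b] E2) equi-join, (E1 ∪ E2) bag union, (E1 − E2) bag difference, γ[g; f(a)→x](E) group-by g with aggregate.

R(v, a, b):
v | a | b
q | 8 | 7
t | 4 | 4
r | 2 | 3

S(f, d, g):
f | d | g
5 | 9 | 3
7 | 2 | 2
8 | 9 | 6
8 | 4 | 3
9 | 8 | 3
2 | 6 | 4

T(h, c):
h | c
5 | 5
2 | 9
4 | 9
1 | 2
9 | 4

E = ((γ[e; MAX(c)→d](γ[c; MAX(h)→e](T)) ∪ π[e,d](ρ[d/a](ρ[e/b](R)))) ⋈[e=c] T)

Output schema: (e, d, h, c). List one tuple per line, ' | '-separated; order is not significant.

Row counts bottom-up:
  T → 5
  γ[c; MAX(h)→e](T) → 4
  γ[e; MAX(c)→d](γ[c; MAX(h)→e](T)) → 4
  R → 3
  ρ[e/b](R) → 3
  ρ[d/a](ρ[e/b](R)) → 3
  π[e,d](ρ[d/a](ρ[e/b](R))) → 3
  (γ[e; MAX(c)→d](γ[c; MAX(h)→e](T)) ∪ π[e,d](ρ[d/a](ρ[e/b](R)))) → 7
  T → 5
  ((γ[e; MAX(c)→d](γ[c; MAX(h)→e](T)) ∪ π[e,d](ρ[d/a](ρ[e/b](R)))) ⋈[e=c] T) → 5

== RESULT ==
e | d | h | c
4 | 4 | 9 | 4
4 | 9 | 9 | 4
5 | 5 | 5 | 5
9 | 4 | 2 | 9
9 | 4 | 4 | 9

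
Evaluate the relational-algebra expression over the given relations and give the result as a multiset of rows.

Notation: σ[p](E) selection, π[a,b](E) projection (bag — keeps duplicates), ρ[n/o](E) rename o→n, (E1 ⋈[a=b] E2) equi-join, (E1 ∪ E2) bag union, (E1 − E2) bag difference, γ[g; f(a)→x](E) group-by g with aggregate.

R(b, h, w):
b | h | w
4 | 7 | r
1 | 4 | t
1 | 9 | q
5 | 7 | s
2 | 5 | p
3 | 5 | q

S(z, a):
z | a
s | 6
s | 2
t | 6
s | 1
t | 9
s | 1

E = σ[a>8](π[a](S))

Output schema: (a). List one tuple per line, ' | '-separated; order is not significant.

Subexpression sizes:
  S → 6
  π[a](S) → 6
  σ[a>8](π[a](S)) → 1

== RESULT ==
a
9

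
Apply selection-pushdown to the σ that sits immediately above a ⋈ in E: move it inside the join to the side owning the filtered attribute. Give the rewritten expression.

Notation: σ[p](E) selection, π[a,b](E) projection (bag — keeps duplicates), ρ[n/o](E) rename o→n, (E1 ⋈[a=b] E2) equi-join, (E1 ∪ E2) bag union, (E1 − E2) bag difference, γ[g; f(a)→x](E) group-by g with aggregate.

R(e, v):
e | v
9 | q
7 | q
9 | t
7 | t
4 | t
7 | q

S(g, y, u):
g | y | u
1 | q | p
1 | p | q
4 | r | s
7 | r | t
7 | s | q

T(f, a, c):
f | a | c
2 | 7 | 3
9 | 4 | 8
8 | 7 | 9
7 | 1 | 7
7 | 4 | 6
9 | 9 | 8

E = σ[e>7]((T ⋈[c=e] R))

σ filters on e, owned by the right side.
E' = (T ⋈[c=e] σ[e>7](R))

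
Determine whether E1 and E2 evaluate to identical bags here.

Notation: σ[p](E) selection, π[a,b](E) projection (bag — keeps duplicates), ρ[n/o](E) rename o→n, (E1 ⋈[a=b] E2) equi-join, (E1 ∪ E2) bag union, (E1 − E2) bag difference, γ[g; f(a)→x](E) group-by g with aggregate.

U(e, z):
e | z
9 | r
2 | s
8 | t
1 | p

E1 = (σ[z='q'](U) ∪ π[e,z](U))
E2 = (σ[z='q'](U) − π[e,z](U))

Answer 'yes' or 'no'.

E1 stepwise |·|:
  U → 4
  σ[z='q'](U) → 0
  U → 4
  π[e,z](U) → 4
  (σ[z='q'](U) ∪ π[e,z](U)) → 4
E2 stepwise |·|:
  U → 4
  σ[z='q'](U) → 0
  U → 4
  π[e,z](U) → 4
  (σ[z='q'](U) − π[e,z](U)) → 0

E1 result:
e | z
1 | p
2 | s
8 | t
9 | r
E2 result:
e | z
(0 rows)
Witness: (8, 't') appears 1× in E1 but 0× in E2.

no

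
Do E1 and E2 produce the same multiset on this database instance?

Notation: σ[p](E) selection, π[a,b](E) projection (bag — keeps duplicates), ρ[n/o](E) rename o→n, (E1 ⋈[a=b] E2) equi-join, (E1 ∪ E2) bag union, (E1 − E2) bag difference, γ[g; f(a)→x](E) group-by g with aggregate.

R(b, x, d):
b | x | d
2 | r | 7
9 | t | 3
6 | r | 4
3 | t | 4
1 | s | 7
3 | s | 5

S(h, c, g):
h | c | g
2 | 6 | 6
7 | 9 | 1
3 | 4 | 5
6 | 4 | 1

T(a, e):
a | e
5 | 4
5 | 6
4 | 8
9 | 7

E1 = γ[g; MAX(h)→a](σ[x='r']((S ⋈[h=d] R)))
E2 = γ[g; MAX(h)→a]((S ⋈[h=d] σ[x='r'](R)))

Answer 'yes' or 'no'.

E1 subexpression sizes:
  S → 4
  R → 6
  (S ⋈[h=d] R) → 3
  σ[x='r']((S ⋈[h=d] R)) → 1
  γ[g; MAX(h)→a](σ[x='r']((S ⋈[h=d] R))) → 1
E2 subexpression sizes:
  S → 4
  R → 6
  σ[x='r'](R) → 2
  (S ⋈[h=d] σ[x='r'](R)) → 1
  γ[g; MAX(h)→a]((S ⋈[h=d] σ[x='r'](R))) → 1

E1 and E2 produce the same multiset:
g | a
1 | 7

yes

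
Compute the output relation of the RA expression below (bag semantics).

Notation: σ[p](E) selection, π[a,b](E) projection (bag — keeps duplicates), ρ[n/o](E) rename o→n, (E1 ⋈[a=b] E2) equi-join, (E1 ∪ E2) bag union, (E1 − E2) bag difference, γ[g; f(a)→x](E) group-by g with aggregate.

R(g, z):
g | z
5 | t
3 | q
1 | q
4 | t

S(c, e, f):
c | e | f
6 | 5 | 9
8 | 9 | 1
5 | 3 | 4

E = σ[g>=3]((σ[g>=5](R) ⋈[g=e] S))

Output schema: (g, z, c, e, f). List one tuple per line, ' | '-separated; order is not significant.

Stepwise |·|:
  R → 4
  σ[g>=5](R) → 1
  S → 3
  (σ[g>=5](R) ⋈[g=e] S) → 1
  σ[g>=3]((σ[g>=5](R) ⋈[g=e] S)) → 1

== RESULT ==
g | z | c | e | f
5 | t | 6 | 5 | 9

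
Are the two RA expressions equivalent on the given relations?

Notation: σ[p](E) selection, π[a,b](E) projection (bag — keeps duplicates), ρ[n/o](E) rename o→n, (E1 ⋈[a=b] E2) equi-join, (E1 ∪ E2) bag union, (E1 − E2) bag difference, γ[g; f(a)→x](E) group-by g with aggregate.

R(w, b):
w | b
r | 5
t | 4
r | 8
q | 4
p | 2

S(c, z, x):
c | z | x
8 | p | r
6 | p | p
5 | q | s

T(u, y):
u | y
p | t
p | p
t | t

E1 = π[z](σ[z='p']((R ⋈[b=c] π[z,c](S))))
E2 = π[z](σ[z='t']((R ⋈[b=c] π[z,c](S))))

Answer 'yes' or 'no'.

E1 subexpression sizes:
  R → 5
  S → 3
  π[z,c](S) → 3
  (R ⋈[b=c] π[z,c](S)) → 2
  σ[z='p']((R ⋈[b=c] π[z,c](S))) → 1
  π[z](σ[z='p']((R ⋈[b=c] π[z,c](S)))) → 1
E2 subexpression sizes:
  R → 5
  S → 3
  π[z,c](S) → 3
  (R ⋈[b=c] π[z,c](S)) → 2
  σ[z='t']((R ⋈[b=c] π[z,c](S))) → 0
  π[z](σ[z='t']((R ⋈[b=c] π[z,c](S)))) → 0

E1 result:
z
p
E2 result:
z
(0 rows)
Witness: ('p',) appears 1× in E1 but 0× in E2.

no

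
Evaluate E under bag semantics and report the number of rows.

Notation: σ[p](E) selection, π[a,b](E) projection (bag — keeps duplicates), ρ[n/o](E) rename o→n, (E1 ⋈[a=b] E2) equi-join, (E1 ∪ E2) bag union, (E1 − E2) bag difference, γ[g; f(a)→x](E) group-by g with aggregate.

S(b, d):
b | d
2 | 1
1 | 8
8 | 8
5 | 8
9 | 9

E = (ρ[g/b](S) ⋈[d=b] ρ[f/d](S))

Per-node cardinality:
  S → 5
  ρ[g/b](S) → 5
  S → 5
  ρ[f/d](S) → 5
  (ρ[g/b](S) ⋈[d=b] ρ[f/d](S)) → 5

|E| = 5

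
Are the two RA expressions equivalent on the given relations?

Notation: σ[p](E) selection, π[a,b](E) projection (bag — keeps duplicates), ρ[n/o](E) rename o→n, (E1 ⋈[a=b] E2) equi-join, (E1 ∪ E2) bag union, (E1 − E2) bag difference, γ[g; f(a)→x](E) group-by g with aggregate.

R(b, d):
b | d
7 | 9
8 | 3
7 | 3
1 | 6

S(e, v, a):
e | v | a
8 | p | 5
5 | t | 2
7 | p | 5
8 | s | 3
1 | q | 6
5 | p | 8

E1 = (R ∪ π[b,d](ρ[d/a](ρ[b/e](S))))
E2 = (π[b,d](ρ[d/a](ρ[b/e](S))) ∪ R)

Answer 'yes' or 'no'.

E1 stepwise |·|:
  R → 4
  S → 6
  ρ[b/e](S) → 6
  ρ[d/a](ρ[b/e](S)) → 6
  π[b,d](ρ[d/a](ρ[b/e](S))) → 6
  (R ∪ π[b,d](ρ[d/a](ρ[b/e](S)))) → 10
E2 stepwise |·|:
  S → 6
  ρ[b/e](S) → 6
  ρ[d/a](ρ[b/e](S)) → 6
  π[b,d](ρ[d/a](ρ[b/e](S))) → 6
  R → 4
  (π[b,d](ρ[d/a](ρ[b/e](S))) ∪ R) → 10

E1 and E2 produce the same multiset:
b | d
1 | 6
1 | 6
5 | 2
5 | 8
7 | 3
7 | 5
7 | 9
8 | 3
8 | 3
8 | 5

yes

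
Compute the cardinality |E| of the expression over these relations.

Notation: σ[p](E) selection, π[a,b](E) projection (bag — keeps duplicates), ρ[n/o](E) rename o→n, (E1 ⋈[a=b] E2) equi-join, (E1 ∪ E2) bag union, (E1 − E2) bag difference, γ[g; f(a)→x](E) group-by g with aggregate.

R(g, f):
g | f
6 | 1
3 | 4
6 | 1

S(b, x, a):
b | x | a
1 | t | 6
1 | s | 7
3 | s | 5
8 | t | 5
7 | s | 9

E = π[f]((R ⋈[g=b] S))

Subexpression sizes:
  R → 3
  S → 5
  (R ⋈[g=b] S) → 1
  π[f]((R ⋈[g=b] S)) → 1

|E| = 1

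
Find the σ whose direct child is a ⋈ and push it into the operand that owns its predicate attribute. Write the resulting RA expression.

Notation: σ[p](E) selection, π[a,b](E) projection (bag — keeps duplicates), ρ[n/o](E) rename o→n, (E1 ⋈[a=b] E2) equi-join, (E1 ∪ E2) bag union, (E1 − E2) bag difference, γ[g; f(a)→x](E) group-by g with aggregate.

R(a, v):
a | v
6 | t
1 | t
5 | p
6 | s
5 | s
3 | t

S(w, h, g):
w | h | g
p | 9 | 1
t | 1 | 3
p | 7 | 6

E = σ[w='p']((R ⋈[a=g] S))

σ filters on w, owned by the right side.
E' = (R ⋈[a=g] σ[w='p'](S))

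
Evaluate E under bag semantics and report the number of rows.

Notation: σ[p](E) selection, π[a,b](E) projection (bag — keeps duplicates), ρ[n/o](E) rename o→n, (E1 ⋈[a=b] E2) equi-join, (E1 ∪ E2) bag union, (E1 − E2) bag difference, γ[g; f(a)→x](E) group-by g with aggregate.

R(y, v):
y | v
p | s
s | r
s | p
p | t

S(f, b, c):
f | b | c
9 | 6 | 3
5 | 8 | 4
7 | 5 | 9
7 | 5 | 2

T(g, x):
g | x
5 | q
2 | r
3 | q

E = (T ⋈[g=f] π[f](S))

Row counts bottom-up:
  T → 3
  S → 4
  π[f](S) → 4
  (T ⋈[g=f] π[f](S)) → 1

|E| = 1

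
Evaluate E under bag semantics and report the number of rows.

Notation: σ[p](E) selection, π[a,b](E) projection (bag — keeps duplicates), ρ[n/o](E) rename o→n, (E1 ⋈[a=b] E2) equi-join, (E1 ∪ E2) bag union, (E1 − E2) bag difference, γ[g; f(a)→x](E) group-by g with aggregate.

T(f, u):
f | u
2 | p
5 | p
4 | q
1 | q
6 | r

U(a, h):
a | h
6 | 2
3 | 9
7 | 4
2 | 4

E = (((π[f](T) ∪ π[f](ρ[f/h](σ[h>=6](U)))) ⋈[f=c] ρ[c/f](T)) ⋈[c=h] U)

Subexpression sizes:
  T → 5
  π[f](T) → 5
  U → 4
  σ[h>=6](U) → 1
  ρ[f/h](σ[h>=6](U)) → 1
  π[f](ρ[f/h](σ[h>=6](U))) → 1
  (π[f](T) ∪ π[f](ρ[f/h](σ[h>=6](U)))) → 6
  T → 5
  ρ[c/f](T) → 5
  ((π[f](T) ∪ π[f](ρ[f/h](σ[h>=6](U)))) ⋈[f=c] ρ[c/f](T)) → 5
  U → 4
  (((π[f](T) ∪ π[f](ρ[f/h](σ[h>=6](U)))) ⋈[f=c] ρ[c/f](T)) ⋈[c=h] U) → 3

|E| = 3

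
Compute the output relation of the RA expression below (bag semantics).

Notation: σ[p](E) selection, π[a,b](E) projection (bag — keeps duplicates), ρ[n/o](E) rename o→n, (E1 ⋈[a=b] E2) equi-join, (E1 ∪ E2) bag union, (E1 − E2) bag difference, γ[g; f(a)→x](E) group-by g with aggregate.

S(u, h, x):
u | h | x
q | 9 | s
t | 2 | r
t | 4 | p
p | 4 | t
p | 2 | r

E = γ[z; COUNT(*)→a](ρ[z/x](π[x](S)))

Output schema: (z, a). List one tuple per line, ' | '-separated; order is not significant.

Stepwise |·|:
  S → 5
  π[x](S) → 5
  ρ[z/x](π[x](S)) → 5
  γ[z; COUNT(*)→a](ρ[z/x](π[x](S))) → 4

== RESULT ==
z | a
p | 1
r | 2
s | 1
t | 1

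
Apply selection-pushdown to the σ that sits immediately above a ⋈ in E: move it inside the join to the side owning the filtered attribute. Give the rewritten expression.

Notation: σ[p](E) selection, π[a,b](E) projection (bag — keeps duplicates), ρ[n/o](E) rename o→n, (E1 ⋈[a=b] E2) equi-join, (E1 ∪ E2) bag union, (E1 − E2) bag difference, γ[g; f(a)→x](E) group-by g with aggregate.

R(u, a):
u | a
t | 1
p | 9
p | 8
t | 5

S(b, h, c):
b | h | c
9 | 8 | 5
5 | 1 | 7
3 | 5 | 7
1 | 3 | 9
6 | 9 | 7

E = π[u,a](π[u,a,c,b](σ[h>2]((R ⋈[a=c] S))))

σ filters on h, owned by the right side.
E' = π[u,a](π[u,a,c,b]((R ⋈[a=c] σ[h>2](S))))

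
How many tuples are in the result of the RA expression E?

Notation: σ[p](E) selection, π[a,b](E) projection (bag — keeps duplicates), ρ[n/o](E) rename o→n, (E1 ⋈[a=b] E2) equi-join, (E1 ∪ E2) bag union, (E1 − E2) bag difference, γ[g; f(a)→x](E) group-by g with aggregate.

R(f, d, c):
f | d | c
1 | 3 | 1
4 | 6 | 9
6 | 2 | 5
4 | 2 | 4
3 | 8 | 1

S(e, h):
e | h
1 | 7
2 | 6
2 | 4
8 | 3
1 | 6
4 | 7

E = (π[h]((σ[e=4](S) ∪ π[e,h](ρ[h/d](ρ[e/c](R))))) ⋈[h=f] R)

Stepwise |·|:
  S → 6
  σ[e=4](S) → 1
  R → 5
  ρ[e/c](R) → 5
  ρ[h/d](ρ[e/c](R)) → 5
  π[e,h](ρ[h/d](ρ[e/c](R))) → 5
  (σ[e=4](S) ∪ π[e,h](ρ[h/d](ρ[e/c](R)))) → 6
  π[h]((σ[e=4](S) ∪ π[e,h](ρ[h/d](ρ[e/c](R))))) → 6
  R → 5
  (π[h]((σ[e=4](S) ∪ π[e,h](ρ[h/d](ρ[e/c](R))))) ⋈[h=f] R) → 2

|E| = 2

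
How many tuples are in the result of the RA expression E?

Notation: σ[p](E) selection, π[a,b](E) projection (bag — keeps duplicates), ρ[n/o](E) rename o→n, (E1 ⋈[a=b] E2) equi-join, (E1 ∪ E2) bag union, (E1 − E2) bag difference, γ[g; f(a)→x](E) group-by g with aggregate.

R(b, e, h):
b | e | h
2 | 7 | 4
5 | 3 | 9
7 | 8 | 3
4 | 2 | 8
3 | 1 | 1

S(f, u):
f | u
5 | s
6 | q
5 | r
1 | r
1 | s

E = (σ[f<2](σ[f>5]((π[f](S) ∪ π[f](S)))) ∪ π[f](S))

Per-node cardinality:
  S → 5
  π[f](S) → 5
  S → 5
  π[f](S) → 5
  (π[f](S) ∪ π[f](S)) → 10
  σ[f>5]((π[f](S) ∪ π[f](S))) → 2
  σ[f<2](σ[f>5]((π[f](S) ∪ π[f](S)))) → 0
  S → 5
  π[f](S) → 5
  (σ[f<2](σ[f>5]((π[f](S) ∪ π[f](S)))) ∪ π[f](S)) → 5

|E| = 5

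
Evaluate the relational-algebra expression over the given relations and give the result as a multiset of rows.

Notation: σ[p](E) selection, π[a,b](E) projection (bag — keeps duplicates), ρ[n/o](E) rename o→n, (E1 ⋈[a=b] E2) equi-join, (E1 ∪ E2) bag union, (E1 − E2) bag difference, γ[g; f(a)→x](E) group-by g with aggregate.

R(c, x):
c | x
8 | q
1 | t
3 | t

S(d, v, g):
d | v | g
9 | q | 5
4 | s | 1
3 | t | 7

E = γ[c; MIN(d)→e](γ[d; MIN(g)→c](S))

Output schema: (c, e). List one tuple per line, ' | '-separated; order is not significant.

Per-node cardinality:
  S → 3
  γ[d; MIN(g)→c](S) → 3
  γ[c; MIN(d)→e](γ[d; MIN(g)→c](S)) → 3

== RESULT ==
c | e
1 | 4
5 | 9
7 | 3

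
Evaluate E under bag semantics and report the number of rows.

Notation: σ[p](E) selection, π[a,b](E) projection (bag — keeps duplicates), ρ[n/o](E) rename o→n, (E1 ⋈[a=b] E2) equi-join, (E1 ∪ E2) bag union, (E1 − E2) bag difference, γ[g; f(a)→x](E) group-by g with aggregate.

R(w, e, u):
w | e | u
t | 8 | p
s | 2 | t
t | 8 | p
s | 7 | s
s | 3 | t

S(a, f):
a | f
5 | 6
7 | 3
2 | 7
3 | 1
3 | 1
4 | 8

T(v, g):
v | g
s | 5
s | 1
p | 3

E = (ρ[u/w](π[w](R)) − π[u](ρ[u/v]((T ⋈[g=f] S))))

Per-node cardinality:
  R → 5
  π[w](R) → 5
  ρ[u/w](π[w](R)) → 5
  T → 3
  S → 6
  (T ⋈[g=f] S) → 3
  ρ[u/v]((T ⋈[g=f] S)) → 3
  π[u](ρ[u/v]((T ⋈[g=f] S))) → 3
  (ρ[u/w](π[w](R)) − π[u](ρ[u/v]((T ⋈[g=f] S)))) → 3

|E| = 3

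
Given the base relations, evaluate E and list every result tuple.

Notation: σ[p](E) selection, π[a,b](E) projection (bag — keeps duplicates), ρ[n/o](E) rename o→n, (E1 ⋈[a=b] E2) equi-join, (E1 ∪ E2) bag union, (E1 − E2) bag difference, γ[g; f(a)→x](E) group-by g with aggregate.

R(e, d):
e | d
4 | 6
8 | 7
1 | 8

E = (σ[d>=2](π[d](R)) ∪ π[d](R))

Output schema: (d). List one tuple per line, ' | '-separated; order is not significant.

Row counts bottom-up:
  R → 3
  π[d](R) → 3
  σ[d>=2](π[d](R)) → 3
  R → 3
  π[d](R) → 3
  (σ[d>=2](π[d](R)) ∪ π[d](R)) → 6

== RESULT ==
d
6
6
7
7
8
8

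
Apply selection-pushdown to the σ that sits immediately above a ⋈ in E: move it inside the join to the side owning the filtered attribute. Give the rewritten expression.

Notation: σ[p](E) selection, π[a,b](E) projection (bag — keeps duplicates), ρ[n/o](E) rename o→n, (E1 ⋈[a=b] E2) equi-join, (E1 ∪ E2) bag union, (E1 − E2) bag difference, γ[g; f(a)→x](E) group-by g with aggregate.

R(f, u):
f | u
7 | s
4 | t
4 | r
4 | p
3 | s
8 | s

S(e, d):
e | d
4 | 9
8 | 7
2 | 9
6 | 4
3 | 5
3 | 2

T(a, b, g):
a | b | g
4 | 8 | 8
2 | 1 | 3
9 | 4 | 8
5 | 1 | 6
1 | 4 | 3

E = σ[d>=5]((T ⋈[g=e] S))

σ filters on d, owned by the right side.
E' = (T ⋈[g=e] σ[d>=5](S))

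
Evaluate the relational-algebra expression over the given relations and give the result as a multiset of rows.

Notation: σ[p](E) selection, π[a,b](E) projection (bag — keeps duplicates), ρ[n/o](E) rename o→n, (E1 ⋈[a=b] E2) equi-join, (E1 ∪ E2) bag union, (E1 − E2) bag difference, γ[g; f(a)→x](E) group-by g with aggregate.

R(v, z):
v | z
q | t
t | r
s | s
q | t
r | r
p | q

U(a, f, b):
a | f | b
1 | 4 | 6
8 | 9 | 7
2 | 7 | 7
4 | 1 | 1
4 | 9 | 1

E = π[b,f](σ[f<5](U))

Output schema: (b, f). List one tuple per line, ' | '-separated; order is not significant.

Stepwise |·|:
  U → 5
  σ[f<5](U) → 2
  π[b,f](σ[f<5](U)) → 2

== RESULT ==
b | f
1 | 1
6 | 4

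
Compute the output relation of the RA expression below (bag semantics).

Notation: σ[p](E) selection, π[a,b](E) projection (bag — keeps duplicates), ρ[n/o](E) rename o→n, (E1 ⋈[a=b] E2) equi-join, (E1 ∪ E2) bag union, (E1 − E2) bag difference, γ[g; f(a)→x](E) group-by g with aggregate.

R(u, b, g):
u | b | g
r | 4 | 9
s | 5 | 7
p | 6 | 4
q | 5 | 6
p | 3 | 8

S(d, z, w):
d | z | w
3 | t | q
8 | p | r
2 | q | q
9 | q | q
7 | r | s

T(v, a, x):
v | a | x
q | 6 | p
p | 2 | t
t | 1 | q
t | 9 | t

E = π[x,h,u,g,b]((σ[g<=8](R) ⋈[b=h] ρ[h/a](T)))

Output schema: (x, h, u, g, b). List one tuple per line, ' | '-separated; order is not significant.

Per-node cardinality:
  R → 5
  σ[g<=8](R) → 4
  T → 4
  ρ[h/a](T) → 4
  (σ[g<=8](R) ⋈[b=h] ρ[h/a](T)) → 1
  π[x,h,u,g,b]((σ[g<=8](R) ⋈[b=h] ρ[h/a](T))) → 1

== RESULT ==
x | h | u | g | b
p | 6 | p | 4 | 6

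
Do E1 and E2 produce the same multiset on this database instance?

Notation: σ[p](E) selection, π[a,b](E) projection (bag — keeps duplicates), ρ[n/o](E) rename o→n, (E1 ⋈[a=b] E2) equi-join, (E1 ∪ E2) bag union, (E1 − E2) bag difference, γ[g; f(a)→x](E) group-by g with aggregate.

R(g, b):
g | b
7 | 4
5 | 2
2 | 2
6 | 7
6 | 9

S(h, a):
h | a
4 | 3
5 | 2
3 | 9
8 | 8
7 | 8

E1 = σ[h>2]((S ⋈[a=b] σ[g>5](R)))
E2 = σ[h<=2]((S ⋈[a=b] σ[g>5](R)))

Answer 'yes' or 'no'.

E1 per-node cardinality:
  S → 5
  R → 5
  σ[g>5](R) → 3
  (S ⋈[a=b] σ[g>5](R)) → 1
  σ[h>2]((S ⋈[a=b] σ[g>5](R))) → 1
E2 per-node cardinality:
  S → 5
  R → 5
  σ[g>5](R) → 3
  (S ⋈[a=b] σ[g>5](R)) → 1
  σ[h<=2]((S ⋈[a=b] σ[g>5](R))) → 0

E1 result:
h | a | g | b
3 | 9 | 6 | 9
E2 result:
h | a | g | b
(0 rows)
Witness: (3, 9, 6, 9) appears 1× in E1 but 0× in E2.

no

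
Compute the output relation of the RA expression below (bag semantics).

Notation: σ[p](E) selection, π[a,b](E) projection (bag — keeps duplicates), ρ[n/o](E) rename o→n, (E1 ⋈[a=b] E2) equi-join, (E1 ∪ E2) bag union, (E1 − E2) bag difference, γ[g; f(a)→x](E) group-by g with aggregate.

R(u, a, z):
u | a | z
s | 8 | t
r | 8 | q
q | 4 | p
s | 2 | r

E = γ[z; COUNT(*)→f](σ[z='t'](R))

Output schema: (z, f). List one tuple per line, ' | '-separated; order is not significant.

Per-node cardinality:
  R → 4
  σ[z='t'](R) → 1
  γ[z; COUNT(*)→f](σ[z='t'](R)) → 1

== RESULT ==
z | f
t | 1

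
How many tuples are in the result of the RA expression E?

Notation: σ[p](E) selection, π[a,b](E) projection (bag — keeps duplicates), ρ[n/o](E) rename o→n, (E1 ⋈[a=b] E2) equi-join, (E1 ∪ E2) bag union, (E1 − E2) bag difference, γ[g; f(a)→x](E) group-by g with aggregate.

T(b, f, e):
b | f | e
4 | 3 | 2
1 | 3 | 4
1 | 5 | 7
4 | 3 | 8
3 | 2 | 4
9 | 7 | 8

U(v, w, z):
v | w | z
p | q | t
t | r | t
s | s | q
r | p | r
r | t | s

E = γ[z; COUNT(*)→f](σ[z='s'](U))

Subexpression sizes:
  U → 5
  σ[z='s'](U) → 1
  γ[z; COUNT(*)→f](σ[z='s'](U)) → 1

|E| = 1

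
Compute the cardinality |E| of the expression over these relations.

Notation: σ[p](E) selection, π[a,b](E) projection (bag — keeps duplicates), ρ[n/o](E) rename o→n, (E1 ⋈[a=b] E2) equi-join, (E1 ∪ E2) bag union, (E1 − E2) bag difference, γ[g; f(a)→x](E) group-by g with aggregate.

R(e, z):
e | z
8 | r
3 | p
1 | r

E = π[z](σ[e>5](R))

Stepwise |·|:
  R → 3
  σ[e>5](R) → 1
  π[z](σ[e>5](R)) → 1

|E| = 1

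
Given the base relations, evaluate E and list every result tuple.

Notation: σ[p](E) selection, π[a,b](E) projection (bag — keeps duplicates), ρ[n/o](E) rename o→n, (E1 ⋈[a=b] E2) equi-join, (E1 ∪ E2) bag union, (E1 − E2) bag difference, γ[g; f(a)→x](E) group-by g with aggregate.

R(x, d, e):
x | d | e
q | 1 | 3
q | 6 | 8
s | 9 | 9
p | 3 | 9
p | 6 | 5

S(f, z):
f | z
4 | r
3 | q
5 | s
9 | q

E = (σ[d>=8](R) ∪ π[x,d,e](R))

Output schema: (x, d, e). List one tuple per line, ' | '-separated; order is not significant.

Stepwise |·|:
  R → 5
  σ[d>=8](R) → 1
  R → 5
  π[x,d,e](R) → 5
  (σ[d>=8](R) ∪ π[x,d,e](R)) → 6

== RESULT ==
x | d | e
p | 3 | 9
p | 6 | 5
q | 1 | 3
q | 6 | 8
s | 9 | 9
s | 9 | 9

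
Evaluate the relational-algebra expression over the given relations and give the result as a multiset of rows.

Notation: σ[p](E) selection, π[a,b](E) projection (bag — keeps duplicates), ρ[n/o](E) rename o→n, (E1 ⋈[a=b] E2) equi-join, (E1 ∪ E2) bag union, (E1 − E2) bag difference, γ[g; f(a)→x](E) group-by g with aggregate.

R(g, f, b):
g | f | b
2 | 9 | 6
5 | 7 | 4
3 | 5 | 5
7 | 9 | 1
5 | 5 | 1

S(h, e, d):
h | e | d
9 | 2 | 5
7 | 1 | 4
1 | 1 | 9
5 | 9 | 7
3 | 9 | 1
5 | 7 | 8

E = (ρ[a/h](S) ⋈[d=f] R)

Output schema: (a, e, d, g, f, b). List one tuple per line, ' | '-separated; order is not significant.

Per-node cardinality:
  S → 6
  ρ[a/h](S) → 6
  R → 5
  (ρ[a/h](S) ⋈[d=f] R) → 5

== RESULT ==
a | e | d | g | f | b
1 | 1 | 9 | 2 | 9 | 6
1 | 1 | 9 | 7 | 9 | 1
5 | 9 | 7 | 5 | 7 | 4
9 | 2 | 5 | 3 | 5 | 5
9 | 2 | 5 | 5 | 5 | 1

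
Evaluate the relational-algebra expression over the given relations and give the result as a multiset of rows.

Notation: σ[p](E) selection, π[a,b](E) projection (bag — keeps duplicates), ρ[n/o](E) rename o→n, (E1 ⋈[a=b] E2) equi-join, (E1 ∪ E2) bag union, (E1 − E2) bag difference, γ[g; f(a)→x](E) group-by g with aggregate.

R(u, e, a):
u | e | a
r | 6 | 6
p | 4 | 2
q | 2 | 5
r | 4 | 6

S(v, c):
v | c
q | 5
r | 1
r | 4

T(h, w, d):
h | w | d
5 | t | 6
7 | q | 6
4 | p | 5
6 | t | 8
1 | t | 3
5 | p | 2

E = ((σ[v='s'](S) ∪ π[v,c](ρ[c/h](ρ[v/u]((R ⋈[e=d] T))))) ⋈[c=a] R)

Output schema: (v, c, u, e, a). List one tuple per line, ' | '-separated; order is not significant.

Per-node cardinality:
  S → 3
  σ[v='s'](S) → 0
  R → 4
  T → 6
  (R ⋈[e=d] T) → 3
  ρ[v/u]((R ⋈[e=d] T)) → 3
  ρ[c/h](ρ[v/u]((R ⋈[e=d] T))) → 3
  π[v,c](ρ[c/h](ρ[v/u]((R ⋈[e=d] T)))) → 3
  (σ[v='s'](S) ∪ π[v,c](ρ[c/h](ρ[v/u]((R ⋈[e=d] T))))) → 3
  R → 4
  ((σ[v='s'](S) ∪ π[v,c](ρ[c/h](ρ[v/u]((R ⋈[e=d] T))))) ⋈[c=a] R) → 2

== RESULT ==
v | c | u | e | a
q | 5 | q | 2 | 5
r | 5 | q | 2 | 5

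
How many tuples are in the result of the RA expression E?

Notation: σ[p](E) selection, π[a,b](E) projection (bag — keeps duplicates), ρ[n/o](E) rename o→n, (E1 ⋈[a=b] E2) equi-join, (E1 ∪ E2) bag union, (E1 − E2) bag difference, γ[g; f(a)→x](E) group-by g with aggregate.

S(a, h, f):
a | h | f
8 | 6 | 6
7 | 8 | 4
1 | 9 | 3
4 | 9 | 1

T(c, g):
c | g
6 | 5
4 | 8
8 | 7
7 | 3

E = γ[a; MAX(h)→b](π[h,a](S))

Row counts bottom-up:
  S → 4
  π[h,a](S) → 4
  γ[a; MAX(h)→b](π[h,a](S)) → 4

|E| = 4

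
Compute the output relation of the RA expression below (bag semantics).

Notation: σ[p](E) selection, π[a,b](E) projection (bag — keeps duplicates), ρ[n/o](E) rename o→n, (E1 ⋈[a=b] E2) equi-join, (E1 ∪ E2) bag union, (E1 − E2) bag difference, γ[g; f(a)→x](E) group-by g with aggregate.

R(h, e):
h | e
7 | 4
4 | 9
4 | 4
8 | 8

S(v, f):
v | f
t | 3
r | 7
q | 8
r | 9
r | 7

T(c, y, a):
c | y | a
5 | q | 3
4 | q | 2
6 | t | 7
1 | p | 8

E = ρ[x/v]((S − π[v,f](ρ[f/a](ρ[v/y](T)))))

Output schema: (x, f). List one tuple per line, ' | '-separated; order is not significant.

Row counts bottom-up:
  S → 5
  T → 4
  ρ[v/y](T) → 4
  ρ[f/a](ρ[v/y](T)) → 4
  π[v,f](ρ[f/a](ρ[v/y](T))) → 4
  (S − π[v,f](ρ[f/a](ρ[v/y](T)))) → 5
  ρ[x/v]((S − π[v,f](ρ[f/a](ρ[v/y](T))))) → 5

== RESULT ==
x | f
q | 8
r | 7
r | 7
r | 9
t | 3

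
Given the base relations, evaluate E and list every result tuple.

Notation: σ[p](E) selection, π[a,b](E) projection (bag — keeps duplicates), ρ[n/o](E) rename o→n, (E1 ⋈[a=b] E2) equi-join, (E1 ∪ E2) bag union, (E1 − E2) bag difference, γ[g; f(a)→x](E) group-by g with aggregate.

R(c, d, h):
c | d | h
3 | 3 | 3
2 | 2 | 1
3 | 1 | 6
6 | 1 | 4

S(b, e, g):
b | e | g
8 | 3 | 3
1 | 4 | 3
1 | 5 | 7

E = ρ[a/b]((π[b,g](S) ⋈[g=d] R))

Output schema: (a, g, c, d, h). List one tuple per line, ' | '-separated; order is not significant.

Subexpression sizes:
  S → 3
  π[b,g](S) → 3
  R → 4
  (π[b,g](S) ⋈[g=d] R) → 2
  ρ[a/b]((π[b,g](S) ⋈[g=d] R)) → 2

== RESULT ==
a | g | c | d | h
1 | 3 | 3 | 3 | 3
8 | 3 | 3 | 3 | 3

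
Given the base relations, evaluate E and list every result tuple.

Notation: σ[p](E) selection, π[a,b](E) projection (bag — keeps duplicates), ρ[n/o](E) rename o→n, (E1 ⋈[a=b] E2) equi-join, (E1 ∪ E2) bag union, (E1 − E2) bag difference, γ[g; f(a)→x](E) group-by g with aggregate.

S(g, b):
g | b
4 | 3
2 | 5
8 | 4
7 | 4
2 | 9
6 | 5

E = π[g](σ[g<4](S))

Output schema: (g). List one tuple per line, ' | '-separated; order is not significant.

Per-node cardinality:
  S → 6
  σ[g<4](S) → 2
  π[g](σ[g<4](S)) → 2

== RESULT ==
g
2
2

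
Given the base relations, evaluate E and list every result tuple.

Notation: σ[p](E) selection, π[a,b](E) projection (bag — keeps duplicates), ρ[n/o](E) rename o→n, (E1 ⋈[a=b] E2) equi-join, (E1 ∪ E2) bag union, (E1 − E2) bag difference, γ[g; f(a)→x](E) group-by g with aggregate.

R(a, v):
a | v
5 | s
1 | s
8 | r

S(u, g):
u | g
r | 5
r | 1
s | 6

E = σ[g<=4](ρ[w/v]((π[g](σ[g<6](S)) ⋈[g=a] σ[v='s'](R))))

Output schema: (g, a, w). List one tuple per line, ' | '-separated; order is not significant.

Per-node cardinality:
  S → 3
  σ[g<6](S) → 2
  π[g](σ[g<6](S)) → 2
  R → 3
  σ[v='s'](R) → 2
  (π[g](σ[g<6](S)) ⋈[g=a] σ[v='s'](R)) → 2
  ρ[w/v]((π[g](σ[g<6](S)) ⋈[g=a] σ[v='s'](R))) → 2
  σ[g<=4](ρ[w/v]((π[g](σ[g<6](S)) ⋈[g=a] σ[v='s'](R)))) → 1

== RESULT ==
g | a | w
1 | 1 | s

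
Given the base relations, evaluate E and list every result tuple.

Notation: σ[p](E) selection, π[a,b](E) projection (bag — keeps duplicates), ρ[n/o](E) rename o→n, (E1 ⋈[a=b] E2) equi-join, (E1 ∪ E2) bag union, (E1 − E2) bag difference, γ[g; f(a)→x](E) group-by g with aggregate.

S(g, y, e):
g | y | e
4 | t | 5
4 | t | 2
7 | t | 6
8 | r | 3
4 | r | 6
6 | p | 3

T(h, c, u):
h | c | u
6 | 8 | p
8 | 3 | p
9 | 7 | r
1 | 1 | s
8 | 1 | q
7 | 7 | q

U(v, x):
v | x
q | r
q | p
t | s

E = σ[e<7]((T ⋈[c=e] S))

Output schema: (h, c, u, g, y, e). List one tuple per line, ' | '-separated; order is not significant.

Stepwise |·|:
  T → 6
  S → 6
  (T ⋈[c=e] S) → 2
  σ[e<7]((T ⋈[c=e] S)) → 2

== RESULT ==
h | c | u | g | y | e
8 | 3 | p | 6 | p | 3
8 | 3 | p | 8 | r | 3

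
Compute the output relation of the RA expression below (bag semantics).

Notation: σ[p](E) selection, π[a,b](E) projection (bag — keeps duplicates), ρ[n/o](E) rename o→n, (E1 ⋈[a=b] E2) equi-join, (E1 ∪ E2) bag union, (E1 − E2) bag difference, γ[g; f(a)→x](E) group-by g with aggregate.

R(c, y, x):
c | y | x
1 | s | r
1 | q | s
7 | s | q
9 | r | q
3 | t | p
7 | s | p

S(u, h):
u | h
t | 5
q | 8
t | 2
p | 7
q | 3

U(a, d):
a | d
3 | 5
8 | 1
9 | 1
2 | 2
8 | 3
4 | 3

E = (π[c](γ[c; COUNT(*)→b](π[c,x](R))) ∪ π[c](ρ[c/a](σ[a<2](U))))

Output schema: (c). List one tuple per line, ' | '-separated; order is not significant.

Stepwise |·|:
  R → 6
  π[c,x](R) → 6
  γ[c; COUNT(*)→b](π[c,x](R)) → 4
  π[c](γ[c; COUNT(*)→b](π[c,x](R))) → 4
  U → 6
  σ[a<2](U) → 0
  ρ[c/a](σ[a<2](U)) → 0
  π[c](ρ[c/a](σ[a<2](U))) → 0
  (π[c](γ[c; COUNT(*)→b](π[c,x](R))) ∪ π[c](ρ[c/a](σ[a<2](U)))) → 4

== RESULT ==
c
1
3
7
9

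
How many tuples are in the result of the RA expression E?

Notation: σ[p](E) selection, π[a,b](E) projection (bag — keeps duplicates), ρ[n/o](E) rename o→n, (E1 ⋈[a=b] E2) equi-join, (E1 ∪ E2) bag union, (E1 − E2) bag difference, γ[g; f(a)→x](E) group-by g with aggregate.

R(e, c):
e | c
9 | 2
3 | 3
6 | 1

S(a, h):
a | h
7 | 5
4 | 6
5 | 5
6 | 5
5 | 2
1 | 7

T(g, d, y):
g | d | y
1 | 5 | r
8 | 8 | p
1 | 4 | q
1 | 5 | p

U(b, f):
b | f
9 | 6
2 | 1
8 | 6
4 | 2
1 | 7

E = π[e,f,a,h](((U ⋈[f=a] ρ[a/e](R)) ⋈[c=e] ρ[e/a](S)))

Per-node cardinality:
  U → 5
  R → 3
  ρ[a/e](R) → 3
  (U ⋈[f=a] ρ[a/e](R)) → 2
  S → 6
  ρ[e/a](S) → 6
  ((U ⋈[f=a] ρ[a/e](R)) ⋈[c=e] ρ[e/a](S)) → 2
  π[e,f,a,h](((U ⋈[f=a] ρ[a/e](R)) ⋈[c=e] ρ[e/a](S))) → 2

|E| = 2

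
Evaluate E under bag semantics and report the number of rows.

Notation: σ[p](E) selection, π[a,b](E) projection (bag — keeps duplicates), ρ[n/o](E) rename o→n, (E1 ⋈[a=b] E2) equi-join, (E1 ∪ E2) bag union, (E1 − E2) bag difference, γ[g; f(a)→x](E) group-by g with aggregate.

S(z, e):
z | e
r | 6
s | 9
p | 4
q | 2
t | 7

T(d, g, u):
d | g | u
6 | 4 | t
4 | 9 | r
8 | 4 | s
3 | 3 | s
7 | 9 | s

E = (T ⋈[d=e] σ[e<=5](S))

Per-node cardinality:
  T → 5
  S → 5
  σ[e<=5](S) → 2
  (T ⋈[d=e] σ[e<=5](S)) → 1

|E| = 1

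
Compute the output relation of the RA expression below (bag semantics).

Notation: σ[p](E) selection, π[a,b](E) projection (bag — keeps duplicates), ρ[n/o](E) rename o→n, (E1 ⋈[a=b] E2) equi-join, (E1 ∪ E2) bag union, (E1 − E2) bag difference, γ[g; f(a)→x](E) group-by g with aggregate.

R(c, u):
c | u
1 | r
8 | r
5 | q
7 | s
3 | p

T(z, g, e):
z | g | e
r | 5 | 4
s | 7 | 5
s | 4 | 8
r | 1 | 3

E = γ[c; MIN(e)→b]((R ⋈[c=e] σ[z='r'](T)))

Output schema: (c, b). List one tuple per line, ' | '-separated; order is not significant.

Subexpression sizes:
  R → 5
  T → 4
  σ[z='r'](T) → 2
  (R ⋈[c=e] σ[z='r'](T)) → 1
  γ[c; MIN(e)→b]((R ⋈[c=e] σ[z='r'](T))) → 1

== RESULT ==
c | b
3 | 3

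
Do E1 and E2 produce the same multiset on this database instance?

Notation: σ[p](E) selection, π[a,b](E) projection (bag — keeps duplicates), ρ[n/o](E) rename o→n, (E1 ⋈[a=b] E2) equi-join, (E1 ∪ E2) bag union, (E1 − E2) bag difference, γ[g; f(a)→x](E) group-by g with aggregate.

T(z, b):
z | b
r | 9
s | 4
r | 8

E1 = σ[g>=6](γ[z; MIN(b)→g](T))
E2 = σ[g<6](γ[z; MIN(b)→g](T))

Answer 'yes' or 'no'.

E1 per-node cardinality:
  T → 3
  γ[z; MIN(b)→g](T) → 2
  σ[g>=6](γ[z; MIN(b)→g](T)) → 1
E2 per-node cardinality:
  T → 3
  γ[z; MIN(b)→g](T) → 2
  σ[g<6](γ[z; MIN(b)→g](T)) → 1

E1 result:
z | g
r | 8
E2 result:
z | g
s | 4
Witness: ('s', 4) appears 0× in E1 but 1× in E2.

no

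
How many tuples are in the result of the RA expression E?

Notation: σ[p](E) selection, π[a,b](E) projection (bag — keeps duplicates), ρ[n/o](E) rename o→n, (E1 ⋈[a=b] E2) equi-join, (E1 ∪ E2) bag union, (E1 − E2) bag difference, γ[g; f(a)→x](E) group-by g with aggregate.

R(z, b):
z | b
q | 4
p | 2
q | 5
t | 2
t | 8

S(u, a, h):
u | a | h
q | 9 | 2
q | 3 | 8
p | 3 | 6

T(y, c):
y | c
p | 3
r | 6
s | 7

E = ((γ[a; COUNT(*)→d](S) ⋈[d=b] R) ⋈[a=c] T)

Stepwise |·|:
  S → 3
  γ[a; COUNT(*)→d](S) → 2
  R → 5
  (γ[a; COUNT(*)→d](S) ⋈[d=b] R) → 2
  T → 3
  ((γ[a; COUNT(*)→d](S) ⋈[d=b] R) ⋈[a=c] T) → 2

|E| = 2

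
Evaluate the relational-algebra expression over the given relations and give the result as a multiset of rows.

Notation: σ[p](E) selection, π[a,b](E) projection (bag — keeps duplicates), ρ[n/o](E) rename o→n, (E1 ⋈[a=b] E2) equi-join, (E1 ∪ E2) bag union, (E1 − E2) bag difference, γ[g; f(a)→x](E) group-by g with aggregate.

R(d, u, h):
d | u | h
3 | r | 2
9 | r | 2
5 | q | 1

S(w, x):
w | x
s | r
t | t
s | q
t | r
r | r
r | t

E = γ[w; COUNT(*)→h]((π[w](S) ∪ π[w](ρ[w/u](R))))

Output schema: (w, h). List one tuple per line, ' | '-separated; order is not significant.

Stepwise |·|:
  S → 6
  π[w](S) → 6
  R → 3
  ρ[w/u](R) → 3
  π[w](ρ[w/u](R)) → 3
  (π[w](S) ∪ π[w](ρ[w/u](R))) → 9
  γ[w; COUNT(*)→h]((π[w](S) ∪ π[w](ρ[w/u](R)))) → 4

== RESULT ==
w | h
q | 1
r | 4
s | 2
t | 2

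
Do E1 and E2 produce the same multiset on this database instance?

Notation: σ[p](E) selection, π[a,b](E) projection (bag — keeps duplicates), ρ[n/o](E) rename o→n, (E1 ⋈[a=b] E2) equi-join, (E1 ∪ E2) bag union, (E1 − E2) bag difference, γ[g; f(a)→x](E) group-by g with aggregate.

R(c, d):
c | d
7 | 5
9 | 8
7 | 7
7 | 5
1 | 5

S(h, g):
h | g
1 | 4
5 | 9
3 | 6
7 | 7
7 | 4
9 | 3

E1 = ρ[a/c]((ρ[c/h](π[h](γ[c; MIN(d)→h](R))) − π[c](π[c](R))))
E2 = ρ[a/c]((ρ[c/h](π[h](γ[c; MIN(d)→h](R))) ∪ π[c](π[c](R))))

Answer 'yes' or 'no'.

E1 stepwise |·|:
  R → 5
  γ[c; MIN(d)→h](R) → 3
  π[h](γ[c; MIN(d)→h](R)) → 3
  ρ[c/h](π[h](γ[c; MIN(d)→h](R))) → 3
  R → 5
  π[c](R) → 5
  π[c](π[c](R)) → 5
  (ρ[c/h](π[h](γ[c; MIN(d)→h](R))) − π[c](π[c](R))) → 3
  ρ[a/c]((ρ[c/h](π[h](γ[c; MIN(d)→h](R))) − π[c](π[c](R)))) → 3
E2 stepwise |·|:
  R → 5
  γ[c; MIN(d)→h](R) → 3
  π[h](γ[c; MIN(d)→h](R)) → 3
  ρ[c/h](π[h](γ[c; MIN(d)→h](R))) → 3
  R → 5
  π[c](R) → 5
  π[c](π[c](R)) → 5
  (ρ[c/h](π[h](γ[c; MIN(d)→h](R))) ∪ π[c](π[c](R))) → 8
  ρ[a/c]((ρ[c/h](π[h](γ[c; MIN(d)→h](R))) ∪ π[c](π[c](R)))) → 8

E1 result:
a
5
5
8
E2 result:
a
1
5
5
7
7
7
8
9
Witness: (1,) appears 0× in E1 but 1× in E2.

no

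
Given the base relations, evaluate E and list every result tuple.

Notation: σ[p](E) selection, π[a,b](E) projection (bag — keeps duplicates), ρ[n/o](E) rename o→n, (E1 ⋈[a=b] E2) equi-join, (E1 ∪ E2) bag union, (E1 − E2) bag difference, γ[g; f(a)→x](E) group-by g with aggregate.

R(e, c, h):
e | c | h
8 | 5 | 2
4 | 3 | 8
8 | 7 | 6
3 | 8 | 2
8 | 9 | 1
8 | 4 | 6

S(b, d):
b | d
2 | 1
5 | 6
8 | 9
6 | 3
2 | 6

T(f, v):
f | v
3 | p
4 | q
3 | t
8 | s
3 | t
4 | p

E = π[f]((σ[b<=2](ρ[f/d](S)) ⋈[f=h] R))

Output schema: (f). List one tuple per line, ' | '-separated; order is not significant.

Subexpression sizes:
  S → 5
  ρ[f/d](S) → 5
  σ[b<=2](ρ[f/d](S)) → 2
  R → 6
  (σ[b<=2](ρ[f/d](S)) ⋈[f=h] R) → 3
  π[f]((σ[b<=2](ρ[f/d](S)) ⋈[f=h] R)) → 3

== RESULT ==
f
1
6
6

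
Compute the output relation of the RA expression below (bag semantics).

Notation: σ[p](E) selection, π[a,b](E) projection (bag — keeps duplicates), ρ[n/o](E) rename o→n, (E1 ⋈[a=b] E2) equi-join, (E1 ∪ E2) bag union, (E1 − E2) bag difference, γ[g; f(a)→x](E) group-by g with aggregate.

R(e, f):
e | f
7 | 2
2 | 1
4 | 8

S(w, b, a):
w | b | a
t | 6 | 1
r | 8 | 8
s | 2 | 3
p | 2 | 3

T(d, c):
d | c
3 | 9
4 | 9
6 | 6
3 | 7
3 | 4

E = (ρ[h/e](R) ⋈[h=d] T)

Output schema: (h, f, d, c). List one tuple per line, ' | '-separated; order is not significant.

Stepwise |·|:
  R → 3
  ρ[h/e](R) → 3
  T → 5
  (ρ[h/e](R) ⋈[h=d] T) → 1

== RESULT ==
h | f | d | c
4 | 8 | 4 | 9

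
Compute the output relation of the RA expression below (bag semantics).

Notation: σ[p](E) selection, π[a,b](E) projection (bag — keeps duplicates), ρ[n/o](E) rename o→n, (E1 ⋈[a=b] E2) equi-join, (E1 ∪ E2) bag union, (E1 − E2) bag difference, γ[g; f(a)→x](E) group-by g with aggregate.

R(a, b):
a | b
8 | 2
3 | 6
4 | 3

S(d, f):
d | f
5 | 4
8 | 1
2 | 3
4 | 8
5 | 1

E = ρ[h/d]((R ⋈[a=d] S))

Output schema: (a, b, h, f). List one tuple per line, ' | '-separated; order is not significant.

Subexpression sizes:
  R → 3
  S → 5
  (R ⋈[a=d] S) → 2
  ρ[h/d]((R ⋈[a=d] S)) → 2

== RESULT ==
a | b | h | f
4 | 3 | 4 | 8
8 | 2 | 8 | 1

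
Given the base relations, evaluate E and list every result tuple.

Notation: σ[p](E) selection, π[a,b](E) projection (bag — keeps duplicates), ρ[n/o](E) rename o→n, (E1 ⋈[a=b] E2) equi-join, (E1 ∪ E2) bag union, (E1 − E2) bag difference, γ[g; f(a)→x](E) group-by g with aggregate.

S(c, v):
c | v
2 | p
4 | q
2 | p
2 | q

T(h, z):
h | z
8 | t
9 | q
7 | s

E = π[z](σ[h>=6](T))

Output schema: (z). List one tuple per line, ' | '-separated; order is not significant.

Per-node cardinality:
  T → 3
  σ[h>=6](T) → 3
  π[z](σ[h>=6](T)) → 3

== RESULT ==
z
q
s
t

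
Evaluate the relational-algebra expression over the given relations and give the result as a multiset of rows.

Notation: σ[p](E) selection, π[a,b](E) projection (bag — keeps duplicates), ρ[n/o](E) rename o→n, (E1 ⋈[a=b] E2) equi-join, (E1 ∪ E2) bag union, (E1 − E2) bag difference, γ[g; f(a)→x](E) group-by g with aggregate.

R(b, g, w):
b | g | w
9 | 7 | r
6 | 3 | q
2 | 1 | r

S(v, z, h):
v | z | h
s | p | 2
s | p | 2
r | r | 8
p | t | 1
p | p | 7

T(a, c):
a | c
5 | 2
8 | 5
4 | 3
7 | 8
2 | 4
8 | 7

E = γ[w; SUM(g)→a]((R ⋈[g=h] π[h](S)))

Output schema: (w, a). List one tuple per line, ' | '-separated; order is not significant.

Subexpression sizes:
  R → 3
  S → 5
  π[h](S) → 5
  (R ⋈[g=h] π[h](S)) → 2
  γ[w; SUM(g)→a]((R ⋈[g=h] π[h](S))) → 1

== RESULT ==
w | a
r | 8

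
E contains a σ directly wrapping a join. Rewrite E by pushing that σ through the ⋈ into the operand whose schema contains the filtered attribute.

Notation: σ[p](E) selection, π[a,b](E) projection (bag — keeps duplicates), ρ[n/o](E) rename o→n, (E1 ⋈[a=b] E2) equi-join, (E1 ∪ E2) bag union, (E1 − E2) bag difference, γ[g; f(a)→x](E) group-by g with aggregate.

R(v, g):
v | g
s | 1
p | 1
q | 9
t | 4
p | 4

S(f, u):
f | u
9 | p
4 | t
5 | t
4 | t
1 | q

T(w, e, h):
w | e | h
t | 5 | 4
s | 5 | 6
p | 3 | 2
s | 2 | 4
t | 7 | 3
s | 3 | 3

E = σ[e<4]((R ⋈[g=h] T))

σ filters on e, owned by the right side.
E' = (R ⋈[g=h] σ[e<4](T))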